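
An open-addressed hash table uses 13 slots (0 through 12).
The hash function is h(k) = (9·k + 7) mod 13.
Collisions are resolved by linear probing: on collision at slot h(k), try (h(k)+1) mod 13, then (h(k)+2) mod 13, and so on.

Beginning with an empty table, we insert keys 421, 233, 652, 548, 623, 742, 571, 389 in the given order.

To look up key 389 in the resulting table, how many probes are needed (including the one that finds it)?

8

421 hashes to 0; slot 0 is free → place at 0.
233 hashes to 11; slot 11 is free → place at 11.
652 hashes to 12; slot 12 is free → place at 12.
548 hashes to 12; 12,0 taken → place at 1.
623 hashes to 11; 11,12,0,1 taken → place at 2.
742 hashes to 3; slot 3 is free → place at 3.
571 hashes to 11; 11,12,0,1,2,3 taken → place at 4.
389 hashes to 11; 11,12,0,1,2,3,4 taken → place at 5.
Table: [421, 548, 623, 742, 571, 389, ., ., ., ., ., 233, 652]
Lookup 389: h=11, probe 11,12,0,1,2,3,4,5 → found at 5.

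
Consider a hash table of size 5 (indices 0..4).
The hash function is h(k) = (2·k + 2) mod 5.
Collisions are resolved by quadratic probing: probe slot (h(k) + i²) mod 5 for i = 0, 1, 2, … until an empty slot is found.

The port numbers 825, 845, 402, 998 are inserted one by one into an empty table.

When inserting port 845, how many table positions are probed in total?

2

Insert 825: h=2, slot 2 empty -> index 2.
Insert 845: h=2, slot 2 occupied -> index 3.
Insert 402: h=1, slot 1 empty -> index 1.
Insert 998: h=3, slot 3 occupied -> index 4.
Table: [., 402, 825, 845, 998]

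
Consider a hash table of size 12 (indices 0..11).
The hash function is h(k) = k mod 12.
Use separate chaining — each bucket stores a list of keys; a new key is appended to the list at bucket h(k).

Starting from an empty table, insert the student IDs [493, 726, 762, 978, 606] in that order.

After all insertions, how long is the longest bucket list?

Insert 493: h=1, bucket 1 empty → new chain.
Insert 726: h=6, bucket 6 empty → new chain.
Insert 762: h=6, bucket 6 nonempty → append to chain.
Insert 978: h=6, bucket 6 nonempty → append to chain.
Insert 606: h=6, bucket 6 nonempty → append to chain.
Final buckets:
0: _
1: 493
2: _
3: _
4: _
5: _
6: 726 -> 762 -> 978 -> 606
7: _
8: _
9: _
10: _
11: _

4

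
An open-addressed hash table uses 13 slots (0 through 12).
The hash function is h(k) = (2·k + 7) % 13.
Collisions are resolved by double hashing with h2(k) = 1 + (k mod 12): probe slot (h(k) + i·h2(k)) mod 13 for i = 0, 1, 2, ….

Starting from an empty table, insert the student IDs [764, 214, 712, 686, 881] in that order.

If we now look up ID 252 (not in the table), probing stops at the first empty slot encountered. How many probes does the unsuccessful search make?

Insert 764: h=1, slot 1 empty -> index 1.
Insert 214: h=6, slot 6 empty -> index 6.
Insert 712: h=1, h2=5, slots 1,6 occupied -> index 11.
Insert 686: h=1, h2=3, slot 1 occupied -> index 4.
Insert 881: h=1, h2=6, slot 1 occupied -> index 7.
Table: [—, 764, —, —, 686, —, 214, 881, —, —, —, 712, —]
Lookup 252: h=4, h2=1, probe 4,5 → slot 5 empty, not found.

2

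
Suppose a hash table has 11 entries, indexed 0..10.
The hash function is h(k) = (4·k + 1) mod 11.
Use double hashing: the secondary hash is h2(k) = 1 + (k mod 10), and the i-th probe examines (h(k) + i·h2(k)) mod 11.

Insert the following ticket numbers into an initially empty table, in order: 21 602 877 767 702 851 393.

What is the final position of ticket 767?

2

21: h=8 -> slot 8
602: h=0 -> slot 0
877: h=0, h2=8, probe 0,8,5 -> slot 5
767: h=0, h2=8, probe 0,8,5,2 -> slot 2
702: h=4 -> slot 4
851: h=6 -> slot 6
393: h=0, h2=4, probe 0,4,8,1 -> slot 1
Table: [602, 393, 767, _, 702, 877, 851, _, 21, _, _]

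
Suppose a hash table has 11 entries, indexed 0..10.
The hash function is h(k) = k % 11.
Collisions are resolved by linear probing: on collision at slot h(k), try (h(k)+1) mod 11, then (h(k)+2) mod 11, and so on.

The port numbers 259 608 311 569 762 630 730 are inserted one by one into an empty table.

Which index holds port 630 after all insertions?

7

Insert 259: h=6, slot 6 empty → index 6.
Insert 608: h=3, slot 3 empty → index 3.
Insert 311: h=3, slot 3 occupied → index 4.
Insert 569: h=8, slot 8 empty → index 8.
Insert 762: h=3, slots 3,4 occupied → index 5.
Insert 630: h=3, slots 3,4,5,6 occupied → index 7.
Insert 730: h=4, slots 4,5,6,7,8 occupied → index 9.
Table: [-, -, -, 608, 311, 762, 259, 630, 569, 730, -]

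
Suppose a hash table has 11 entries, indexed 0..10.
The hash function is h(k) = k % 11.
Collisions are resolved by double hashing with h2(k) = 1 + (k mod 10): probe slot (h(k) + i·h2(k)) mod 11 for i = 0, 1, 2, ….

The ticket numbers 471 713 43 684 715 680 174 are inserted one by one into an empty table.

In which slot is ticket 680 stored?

471: h=9 => slot 9
713: h=9, h2=4, probe 9,2 => slot 2
43: h=10 => slot 10
684: h=2, h2=5, probe 2,7 => slot 7
715: h=0 => slot 0
680: h=9, h2=1, probe 9,10,0,1 => slot 1
174: h=9, h2=5, probe 9,3 => slot 3
Table: [715, 680, 713, 174, ., ., ., 684, ., 471, 43]

1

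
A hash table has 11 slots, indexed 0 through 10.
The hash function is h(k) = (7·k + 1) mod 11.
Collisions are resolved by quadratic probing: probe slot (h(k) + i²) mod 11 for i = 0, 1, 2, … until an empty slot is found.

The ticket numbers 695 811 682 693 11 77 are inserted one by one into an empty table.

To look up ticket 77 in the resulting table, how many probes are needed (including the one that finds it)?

5

695: h=4 → slot 4
811: h=2 → slot 2
682: h=1 → slot 1
693: h=1, probe 1,2,5 → slot 5
11: h=1, probe 1,2,5,10 → slot 10
77: h=1, probe 1,2,5,10,6 → slot 6
Table: [—, 682, 811, —, 695, 693, 77, —, —, —, 11]
Lookup 77: h=1, probe 1,2,5,10,6 → found at 6.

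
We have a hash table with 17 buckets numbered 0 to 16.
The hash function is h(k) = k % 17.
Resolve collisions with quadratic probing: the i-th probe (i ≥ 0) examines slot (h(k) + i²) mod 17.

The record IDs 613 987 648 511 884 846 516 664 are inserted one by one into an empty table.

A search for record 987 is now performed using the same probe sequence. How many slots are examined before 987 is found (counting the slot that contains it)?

2

613: h=1 → slot 1
987: h=1, probe 1,2 → slot 2
648: h=2, probe 2,3 → slot 3
511: h=1, probe 1,2,5 → slot 5
884: h=0 → slot 0
846: h=13 → slot 13
516: h=6 → slot 6
664: h=1, probe 1,2,5,10 → slot 10
Table: [884, 613, 987, 648, ., 511, 516, ., ., ., 664, ., ., 846, ., ., .]
Lookup 987: h=1, probe 1,2 → found at 2.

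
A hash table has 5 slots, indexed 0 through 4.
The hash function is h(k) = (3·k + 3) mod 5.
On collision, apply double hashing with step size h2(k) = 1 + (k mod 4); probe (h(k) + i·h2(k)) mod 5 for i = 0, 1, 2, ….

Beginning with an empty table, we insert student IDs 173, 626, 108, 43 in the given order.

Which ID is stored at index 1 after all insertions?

Insert 173: h=2, slot 2 empty -> index 2.
Insert 626: h=1, slot 1 empty -> index 1.
Insert 108: h=2, h2=1, slot 2 occupied -> index 3.
Insert 43: h=2, h2=4, slots 2,1 occupied -> index 0.
Table: [43, 626, 173, 108, -]

626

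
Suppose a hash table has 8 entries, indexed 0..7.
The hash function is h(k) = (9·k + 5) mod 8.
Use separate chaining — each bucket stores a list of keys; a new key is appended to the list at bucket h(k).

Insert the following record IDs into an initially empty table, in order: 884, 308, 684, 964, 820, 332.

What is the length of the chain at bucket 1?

Insert 884: h=1, bucket 1 empty -> new chain.
Insert 308: h=1, bucket 1 nonempty -> append to chain.
Insert 684: h=1, bucket 1 nonempty -> append to chain.
Insert 964: h=1, bucket 1 nonempty -> append to chain.
Insert 820: h=1, bucket 1 nonempty -> append to chain.
Insert 332: h=1, bucket 1 nonempty -> append to chain.
Final buckets:
0: -
1: 884 -> 308 -> 684 -> 964 -> 820 -> 332
2: -
3: -
4: -
5: -
6: -
7: -

6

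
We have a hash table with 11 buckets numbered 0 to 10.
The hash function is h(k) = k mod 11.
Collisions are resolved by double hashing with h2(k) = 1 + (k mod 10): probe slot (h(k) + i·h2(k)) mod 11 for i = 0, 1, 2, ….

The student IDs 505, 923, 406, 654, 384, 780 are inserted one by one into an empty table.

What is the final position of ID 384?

505: h=10 → slot 10
923: h=10, h2=4, probe 10,3 → slot 3
406: h=10, h2=7, probe 10,6 → slot 6
654: h=5 → slot 5
384: h=10, h2=5, probe 10,4 → slot 4
780: h=10, h2=1, probe 10,0 → slot 0
Table: [780, -, -, 923, 384, 654, 406, -, -, -, 505]

4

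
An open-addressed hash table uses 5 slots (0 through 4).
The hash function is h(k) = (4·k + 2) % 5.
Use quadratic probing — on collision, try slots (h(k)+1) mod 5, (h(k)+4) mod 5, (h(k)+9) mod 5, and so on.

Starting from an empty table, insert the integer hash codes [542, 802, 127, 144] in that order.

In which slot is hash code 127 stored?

4

Insert 542: h=0, slot 0 empty -> index 0.
Insert 802: h=0, slot 0 occupied -> index 1.
Insert 127: h=0, slots 0,1 occupied -> index 4.
Insert 144: h=3, slot 3 empty -> index 3.
Table: [542, 802, _, 144, 127]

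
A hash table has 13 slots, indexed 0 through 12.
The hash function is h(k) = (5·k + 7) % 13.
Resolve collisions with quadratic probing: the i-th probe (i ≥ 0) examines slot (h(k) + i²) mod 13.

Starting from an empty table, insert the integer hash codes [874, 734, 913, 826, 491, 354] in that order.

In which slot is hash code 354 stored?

874: h=9 => slot 9
734: h=11 => slot 11
913: h=9, probe 9,10 => slot 10
826: h=3 => slot 3
491: h=5 => slot 5
354: h=9, probe 9,10,0 => slot 0
Table: [354, —, —, 826, —, 491, —, —, —, 874, 913, 734, —]

0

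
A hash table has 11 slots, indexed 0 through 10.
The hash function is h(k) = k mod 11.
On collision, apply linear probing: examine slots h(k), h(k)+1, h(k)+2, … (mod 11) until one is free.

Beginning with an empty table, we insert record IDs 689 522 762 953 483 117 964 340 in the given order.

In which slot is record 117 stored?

9

Insert 689: h=7, slot 7 empty => index 7.
Insert 522: h=5, slot 5 empty => index 5.
Insert 762: h=3, slot 3 empty => index 3.
Insert 953: h=7, slot 7 occupied => index 8.
Insert 483: h=10, slot 10 empty => index 10.
Insert 117: h=7, slots 7,8 occupied => index 9.
Insert 964: h=7, slots 7,8,9,10 occupied => index 0.
Insert 340: h=10, slots 10,0 occupied => index 1.
Table: [964, 340, -, 762, -, 522, -, 689, 953, 117, 483]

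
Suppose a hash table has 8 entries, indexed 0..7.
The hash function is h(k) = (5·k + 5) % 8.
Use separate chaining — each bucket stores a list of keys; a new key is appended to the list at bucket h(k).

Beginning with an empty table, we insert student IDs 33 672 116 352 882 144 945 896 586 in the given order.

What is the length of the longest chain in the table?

4

Insert 33: h=2, bucket 2 empty -> new chain.
Insert 672: h=5, bucket 5 empty -> new chain.
Insert 116: h=1, bucket 1 empty -> new chain.
Insert 352: h=5, bucket 5 nonempty -> append to chain.
Insert 882: h=7, bucket 7 empty -> new chain.
Insert 144: h=5, bucket 5 nonempty -> append to chain.
Insert 945: h=2, bucket 2 nonempty -> append to chain.
Insert 896: h=5, bucket 5 nonempty -> append to chain.
Insert 586: h=7, bucket 7 nonempty -> append to chain.
Final buckets:
0: .
1: 116
2: 33 -> 945
3: .
4: .
5: 672 -> 352 -> 144 -> 896
6: .
7: 882 -> 586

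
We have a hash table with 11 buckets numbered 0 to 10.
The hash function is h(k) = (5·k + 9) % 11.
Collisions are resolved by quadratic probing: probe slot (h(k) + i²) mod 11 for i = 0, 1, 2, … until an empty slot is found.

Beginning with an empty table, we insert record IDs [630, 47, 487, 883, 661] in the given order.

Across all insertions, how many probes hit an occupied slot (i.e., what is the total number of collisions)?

630: h=2 -> slot 2
47: h=2, probe 2,3 -> slot 3
487: h=2, probe 2,3,6 -> slot 6
883: h=2, probe 2,3,6,0 -> slot 0
661: h=3, probe 3,4 -> slot 4
Table: [883, ., 630, 47, 661, ., 487, ., ., ., .]

7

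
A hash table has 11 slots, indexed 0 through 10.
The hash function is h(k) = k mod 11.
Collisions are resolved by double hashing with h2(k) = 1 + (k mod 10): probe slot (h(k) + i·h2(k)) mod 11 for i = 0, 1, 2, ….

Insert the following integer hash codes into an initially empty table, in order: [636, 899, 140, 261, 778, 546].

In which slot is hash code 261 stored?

1

636: h=9 => slot 9
899: h=8 => slot 8
140: h=8, h2=1, probe 8,9,10 => slot 10
261: h=8, h2=2, probe 8,10,1 => slot 1
778: h=8, h2=9, probe 8,6 => slot 6
546: h=7 => slot 7
Table: [_, 261, _, _, _, _, 778, 546, 899, 636, 140]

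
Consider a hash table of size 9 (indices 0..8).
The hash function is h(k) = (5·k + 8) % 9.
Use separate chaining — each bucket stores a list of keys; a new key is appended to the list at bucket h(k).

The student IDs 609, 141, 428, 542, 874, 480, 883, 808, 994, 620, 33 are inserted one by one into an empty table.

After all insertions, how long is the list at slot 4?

2

Insert 609: h=2, bucket 2 empty → new chain.
Insert 141: h=2, bucket 2 nonempty → append to chain.
Insert 428: h=6, bucket 6 empty → new chain.
Insert 542: h=0, bucket 0 empty → new chain.
Insert 874: h=4, bucket 4 empty → new chain.
Insert 480: h=5, bucket 5 empty → new chain.
Insert 883: h=4, bucket 4 nonempty → append to chain.
Insert 808: h=7, bucket 7 empty → new chain.
Insert 994: h=1, bucket 1 empty → new chain.
Insert 620: h=3, bucket 3 empty → new chain.
Insert 33: h=2, bucket 2 nonempty → append to chain.
Final buckets:
0: 542
1: 994
2: 609 -> 141 -> 33
3: 620
4: 874 -> 883
5: 480
6: 428
7: 808
8: -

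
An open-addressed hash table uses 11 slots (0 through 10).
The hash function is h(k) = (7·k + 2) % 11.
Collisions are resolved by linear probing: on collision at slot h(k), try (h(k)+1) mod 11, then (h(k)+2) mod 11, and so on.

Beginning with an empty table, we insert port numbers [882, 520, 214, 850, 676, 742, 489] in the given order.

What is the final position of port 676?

882 hashes to 5; slot 5 is free => place at 5.
520 hashes to 1; slot 1 is free => place at 1.
214 hashes to 4; slot 4 is free => place at 4.
850 hashes to 1; 1 taken => place at 2.
676 hashes to 4; 4,5 taken => place at 6.
742 hashes to 4; 4,5,6 taken => place at 7.
489 hashes to 4; 4,5,6,7 taken => place at 8.
Table: [—, 520, 850, —, 214, 882, 676, 742, 489, —, —]

6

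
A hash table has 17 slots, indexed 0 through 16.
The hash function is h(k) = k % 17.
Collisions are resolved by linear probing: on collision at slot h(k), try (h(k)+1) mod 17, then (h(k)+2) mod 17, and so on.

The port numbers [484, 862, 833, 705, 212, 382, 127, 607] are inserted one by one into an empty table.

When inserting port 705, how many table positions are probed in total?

484 hashes to 8; slot 8 is free => place at 8.
862 hashes to 12; slot 12 is free => place at 12.
833 hashes to 0; slot 0 is free => place at 0.
705 hashes to 8; 8 taken => place at 9.
212 hashes to 8; 8,9 taken => place at 10.
382 hashes to 8; 8,9,10 taken => place at 11.
127 hashes to 8; 8,9,10,11,12 taken => place at 13.
607 hashes to 12; 12,13 taken => place at 14.
Table: [833, -, -, -, -, -, -, -, 484, 705, 212, 382, 862, 127, 607, -, -]

2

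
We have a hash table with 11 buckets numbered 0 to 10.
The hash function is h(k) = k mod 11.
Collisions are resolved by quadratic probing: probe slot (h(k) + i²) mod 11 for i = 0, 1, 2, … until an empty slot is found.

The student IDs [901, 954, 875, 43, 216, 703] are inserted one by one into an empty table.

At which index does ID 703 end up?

901: h=10 => slot 10
954: h=8 => slot 8
875: h=6 => slot 6
43: h=10, probe 10,0 => slot 0
216: h=7 => slot 7
703: h=10, probe 10,0,3 => slot 3
Table: [43, —, —, 703, —, —, 875, 216, 954, —, 901]

3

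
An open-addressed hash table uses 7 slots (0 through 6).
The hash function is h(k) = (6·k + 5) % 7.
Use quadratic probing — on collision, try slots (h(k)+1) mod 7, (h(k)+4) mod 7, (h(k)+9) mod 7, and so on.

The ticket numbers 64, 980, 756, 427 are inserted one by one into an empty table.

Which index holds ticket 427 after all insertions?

Insert 64: h=4, slot 4 empty => index 4.
Insert 980: h=5, slot 5 empty => index 5.
Insert 756: h=5, slot 5 occupied => index 6.
Insert 427: h=5, slots 5,6 occupied => index 2.
Table: [∅, ∅, 427, ∅, 64, 980, 756]

2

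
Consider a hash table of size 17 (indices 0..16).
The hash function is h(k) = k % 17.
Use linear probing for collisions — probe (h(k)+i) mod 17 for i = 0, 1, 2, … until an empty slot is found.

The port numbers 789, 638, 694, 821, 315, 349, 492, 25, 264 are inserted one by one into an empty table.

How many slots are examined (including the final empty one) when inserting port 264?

789 hashes to 7; slot 7 is free -> place at 7.
638 hashes to 9; slot 9 is free -> place at 9.
694 hashes to 14; slot 14 is free -> place at 14.
821 hashes to 5; slot 5 is free -> place at 5.
315 hashes to 9; 9 taken -> place at 10.
349 hashes to 9; 9,10 taken -> place at 11.
492 hashes to 16; slot 16 is free -> place at 16.
25 hashes to 8; slot 8 is free -> place at 8.
264 hashes to 9; 9,10,11 taken -> place at 12.
Table: [∅, ∅, ∅, ∅, ∅, 821, ∅, 789, 25, 638, 315, 349, 264, ∅, 694, ∅, 492]

4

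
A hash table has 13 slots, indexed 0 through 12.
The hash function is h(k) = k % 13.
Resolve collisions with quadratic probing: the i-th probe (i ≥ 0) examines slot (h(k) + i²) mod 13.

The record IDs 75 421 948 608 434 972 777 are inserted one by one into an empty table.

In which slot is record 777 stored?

0

75: h=10 => slot 10
421: h=5 => slot 5
948: h=12 => slot 12
608: h=10, probe 10,11 => slot 11
434: h=5, probe 5,6 => slot 6
972: h=10, probe 10,11,1 => slot 1
777: h=10, probe 10,11,1,6,0 => slot 0
Table: [777, 972, _, _, _, 421, 434, _, _, _, 75, 608, 948]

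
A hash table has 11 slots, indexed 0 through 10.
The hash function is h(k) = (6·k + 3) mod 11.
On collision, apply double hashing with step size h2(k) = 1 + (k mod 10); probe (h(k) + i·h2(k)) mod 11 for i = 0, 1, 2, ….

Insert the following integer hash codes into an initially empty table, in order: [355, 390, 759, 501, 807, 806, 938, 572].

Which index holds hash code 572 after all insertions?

9

Insert 355: h=10, slot 10 empty -> index 10.
Insert 390: h=0, slot 0 empty -> index 0.
Insert 759: h=3, slot 3 empty -> index 3.
Insert 501: h=6, slot 6 empty -> index 6.
Insert 807: h=5, slot 5 empty -> index 5.
Insert 806: h=10, h2=7, slots 10,6 occupied -> index 2.
Insert 938: h=10, h2=9, slot 10 occupied -> index 8.
Insert 572: h=3, h2=3, slots 3,6 occupied -> index 9.
Table: [390, -, 806, 759, -, 807, 501, -, 938, 572, 355]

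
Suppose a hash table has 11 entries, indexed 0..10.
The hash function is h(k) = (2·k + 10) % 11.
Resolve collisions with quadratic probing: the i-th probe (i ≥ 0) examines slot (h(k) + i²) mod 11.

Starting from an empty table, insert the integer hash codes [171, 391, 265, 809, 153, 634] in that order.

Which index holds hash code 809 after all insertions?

4

171 hashes to 0; slot 0 is free -> place at 0.
391 hashes to 0; 0 taken -> place at 1.
265 hashes to 1; 1 taken -> place at 2.
809 hashes to 0; 0,1 taken -> place at 4.
153 hashes to 8; slot 8 is free -> place at 8.
634 hashes to 2; 2 taken -> place at 3.
Table: [171, 391, 265, 634, 809, ., ., ., 153, ., .]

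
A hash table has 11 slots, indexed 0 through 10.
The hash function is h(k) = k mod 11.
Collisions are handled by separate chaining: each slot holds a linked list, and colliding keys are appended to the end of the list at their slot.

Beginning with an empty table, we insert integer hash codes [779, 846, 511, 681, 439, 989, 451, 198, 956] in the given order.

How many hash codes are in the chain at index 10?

5

Insert 779: h=9, bucket 9 empty -> new chain.
Insert 846: h=10, bucket 10 empty -> new chain.
Insert 511: h=5, bucket 5 empty -> new chain.
Insert 681: h=10, bucket 10 nonempty -> append to chain.
Insert 439: h=10, bucket 10 nonempty -> append to chain.
Insert 989: h=10, bucket 10 nonempty -> append to chain.
Insert 451: h=0, bucket 0 empty -> new chain.
Insert 198: h=0, bucket 0 nonempty -> append to chain.
Insert 956: h=10, bucket 10 nonempty -> append to chain.
Final buckets:
0: 451 -> 198
1: ∅
2: ∅
3: ∅
4: ∅
5: 511
6: ∅
7: ∅
8: ∅
9: 779
10: 846 -> 681 -> 439 -> 989 -> 956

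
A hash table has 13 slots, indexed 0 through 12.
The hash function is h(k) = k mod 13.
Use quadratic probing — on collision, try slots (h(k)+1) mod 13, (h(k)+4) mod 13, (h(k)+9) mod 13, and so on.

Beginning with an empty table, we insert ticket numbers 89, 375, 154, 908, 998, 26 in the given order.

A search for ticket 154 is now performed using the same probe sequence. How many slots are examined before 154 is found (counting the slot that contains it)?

Insert 89: h=11, slot 11 empty => index 11.
Insert 375: h=11, slot 11 occupied => index 12.
Insert 154: h=11, slots 11,12 occupied => index 2.
Insert 908: h=11, slots 11,12,2 occupied => index 7.
Insert 998: h=10, slot 10 empty => index 10.
Insert 26: h=0, slot 0 empty => index 0.
Table: [26, -, 154, -, -, -, -, 908, -, -, 998, 89, 375]
Lookup 154: h=11, probe 11,12,2 → found at 2.

3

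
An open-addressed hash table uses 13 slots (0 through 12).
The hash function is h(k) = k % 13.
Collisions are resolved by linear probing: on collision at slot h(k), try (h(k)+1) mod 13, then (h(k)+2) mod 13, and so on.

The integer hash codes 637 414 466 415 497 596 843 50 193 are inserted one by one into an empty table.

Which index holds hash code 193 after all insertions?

637 hashes to 0; slot 0 is free -> place at 0.
414 hashes to 11; slot 11 is free -> place at 11.
466 hashes to 11; 11 taken -> place at 12.
415 hashes to 12; 12,0 taken -> place at 1.
497 hashes to 3; slot 3 is free -> place at 3.
596 hashes to 11; 11,12,0,1 taken -> place at 2.
843 hashes to 11; 11,12,0,1,2,3 taken -> place at 4.
50 hashes to 11; 11,12,0,1,2,3,4 taken -> place at 5.
193 hashes to 11; 11,12,0,1,2,3,4,5 taken -> place at 6.
Table: [637, 415, 596, 497, 843, 50, 193, _, _, _, _, 414, 466]

6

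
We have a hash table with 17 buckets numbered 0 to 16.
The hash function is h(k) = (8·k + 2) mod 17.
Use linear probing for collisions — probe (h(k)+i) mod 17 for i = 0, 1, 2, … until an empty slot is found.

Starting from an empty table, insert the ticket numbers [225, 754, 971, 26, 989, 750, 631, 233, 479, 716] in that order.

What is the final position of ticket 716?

4

Insert 225: h=0, slot 0 empty => index 0.
Insert 754: h=16, slot 16 empty => index 16.
Insert 971: h=1, slot 1 empty => index 1.
Insert 26: h=6, slot 6 empty => index 6.
Insert 989: h=9, slot 9 empty => index 9.
Insert 750: h=1, slot 1 occupied => index 2.
Insert 631: h=1, slots 1,2 occupied => index 3.
Insert 233: h=13, slot 13 empty => index 13.
Insert 479: h=9, slot 9 occupied => index 10.
Insert 716: h=1, slots 1,2,3 occupied => index 4.
Table: [225, 971, 750, 631, 716, ., 26, ., ., 989, 479, ., ., 233, ., ., 754]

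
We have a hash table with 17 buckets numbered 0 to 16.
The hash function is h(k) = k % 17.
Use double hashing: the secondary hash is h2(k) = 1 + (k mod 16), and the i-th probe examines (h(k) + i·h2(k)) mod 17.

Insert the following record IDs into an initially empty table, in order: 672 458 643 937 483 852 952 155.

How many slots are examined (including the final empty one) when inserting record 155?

4

672: h=9 → slot 9
458: h=16 → slot 16
643: h=14 → slot 14
937: h=2 → slot 2
483: h=7 → slot 7
852: h=2, h2=5, probe 2,7,12 → slot 12
952: h=0 → slot 0
155: h=2, h2=12, probe 2,14,9,4 → slot 4
Table: [952, ∅, 937, ∅, 155, ∅, ∅, 483, ∅, 672, ∅, ∅, 852, ∅, 643, ∅, 458]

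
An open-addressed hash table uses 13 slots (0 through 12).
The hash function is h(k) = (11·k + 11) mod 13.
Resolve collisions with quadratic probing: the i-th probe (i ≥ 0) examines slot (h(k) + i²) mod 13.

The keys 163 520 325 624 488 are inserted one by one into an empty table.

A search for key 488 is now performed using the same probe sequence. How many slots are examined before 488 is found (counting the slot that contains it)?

3

163 hashes to 10; slot 10 is free -> place at 10.
520 hashes to 11; slot 11 is free -> place at 11.
325 hashes to 11; 11 taken -> place at 12.
624 hashes to 11; 11,12 taken -> place at 2.
488 hashes to 10; 10,11 taken -> place at 1.
Table: [-, 488, 624, -, -, -, -, -, -, -, 163, 520, 325]
Lookup 488: h=10, probe 10,11,1 → found at 1.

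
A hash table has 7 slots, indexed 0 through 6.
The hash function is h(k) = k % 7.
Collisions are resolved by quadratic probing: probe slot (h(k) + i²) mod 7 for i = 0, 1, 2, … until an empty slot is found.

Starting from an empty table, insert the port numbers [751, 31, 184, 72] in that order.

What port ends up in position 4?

751 hashes to 2; slot 2 is free -> place at 2.
31 hashes to 3; slot 3 is free -> place at 3.
184 hashes to 2; 2,3 taken -> place at 6.
72 hashes to 2; 2,3,6 taken -> place at 4.
Table: [-, -, 751, 31, 72, -, 184]

72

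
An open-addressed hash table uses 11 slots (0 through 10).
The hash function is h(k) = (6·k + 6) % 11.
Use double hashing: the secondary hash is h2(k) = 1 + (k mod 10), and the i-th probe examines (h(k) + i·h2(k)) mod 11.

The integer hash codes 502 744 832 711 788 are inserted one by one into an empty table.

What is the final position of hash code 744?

9

Insert 502: h=4, slot 4 empty => index 4.
Insert 744: h=4, h2=5, slot 4 occupied => index 9.
Insert 832: h=4, h2=3, slot 4 occupied => index 7.
Insert 711: h=4, h2=2, slot 4 occupied => index 6.
Insert 788: h=4, h2=9, slot 4 occupied => index 2.
Table: [—, —, 788, —, 502, —, 711, 832, —, 744, —]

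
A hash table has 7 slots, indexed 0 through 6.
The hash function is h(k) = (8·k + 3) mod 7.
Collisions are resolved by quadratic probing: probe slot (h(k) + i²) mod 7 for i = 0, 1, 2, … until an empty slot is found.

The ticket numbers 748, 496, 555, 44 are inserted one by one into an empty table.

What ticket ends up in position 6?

44

Insert 748: h=2, slot 2 empty → index 2.
Insert 496: h=2, slot 2 occupied → index 3.
Insert 555: h=5, slot 5 empty → index 5.
Insert 44: h=5, slot 5 occupied → index 6.
Table: [-, -, 748, 496, -, 555, 44]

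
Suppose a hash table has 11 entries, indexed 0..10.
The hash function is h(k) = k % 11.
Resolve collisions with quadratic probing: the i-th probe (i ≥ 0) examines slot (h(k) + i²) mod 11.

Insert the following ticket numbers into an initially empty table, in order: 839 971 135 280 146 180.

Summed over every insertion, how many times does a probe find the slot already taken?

8

839: h=3 => slot 3
971: h=3, probe 3,4 => slot 4
135: h=3, probe 3,4,7 => slot 7
280: h=5 => slot 5
146: h=3, probe 3,4,7,1 => slot 1
180: h=4, probe 4,5,8 => slot 8
Table: [∅, 146, ∅, 839, 971, 280, ∅, 135, 180, ∅, ∅]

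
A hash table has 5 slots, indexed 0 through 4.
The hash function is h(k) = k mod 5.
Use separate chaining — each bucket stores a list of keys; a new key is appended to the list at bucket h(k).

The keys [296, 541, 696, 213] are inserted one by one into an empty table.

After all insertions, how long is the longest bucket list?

Insert 296: h=1, bucket 1 empty -> new chain.
Insert 541: h=1, bucket 1 nonempty -> append to chain.
Insert 696: h=1, bucket 1 nonempty -> append to chain.
Insert 213: h=3, bucket 3 empty -> new chain.
Final buckets:
0: .
1: 296 -> 541 -> 696
2: .
3: 213
4: .

3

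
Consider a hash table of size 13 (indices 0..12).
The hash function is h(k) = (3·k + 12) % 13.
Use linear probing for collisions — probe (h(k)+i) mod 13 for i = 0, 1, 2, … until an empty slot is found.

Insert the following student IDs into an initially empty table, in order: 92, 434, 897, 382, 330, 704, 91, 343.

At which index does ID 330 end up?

4

92: h=2 → slot 2
434: h=1 → slot 1
897: h=12 → slot 12
382: h=1, probe 1,2,3 → slot 3
330: h=1, probe 1,2,3,4 → slot 4
704: h=5 → slot 5
91: h=12, probe 12,0 → slot 0
343: h=1, probe 1,2,3,4,5,6 → slot 6
Table: [91, 434, 92, 382, 330, 704, 343, —, —, —, —, —, 897]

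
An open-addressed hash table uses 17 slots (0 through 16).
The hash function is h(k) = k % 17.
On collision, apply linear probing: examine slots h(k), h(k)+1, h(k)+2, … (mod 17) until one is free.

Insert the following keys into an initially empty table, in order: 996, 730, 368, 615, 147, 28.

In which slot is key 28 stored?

996 hashes to 10; slot 10 is free → place at 10.
730 hashes to 16; slot 16 is free → place at 16.
368 hashes to 11; slot 11 is free → place at 11.
615 hashes to 3; slot 3 is free → place at 3.
147 hashes to 11; 11 taken → place at 12.
28 hashes to 11; 11,12 taken → place at 13.
Table: [_, _, _, 615, _, _, _, _, _, _, 996, 368, 147, 28, _, _, 730]

13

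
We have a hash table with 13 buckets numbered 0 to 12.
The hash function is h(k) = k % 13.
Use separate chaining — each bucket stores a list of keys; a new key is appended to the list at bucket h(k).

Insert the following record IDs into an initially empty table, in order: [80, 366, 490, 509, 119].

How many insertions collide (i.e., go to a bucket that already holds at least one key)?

Insert 80: h=2, bucket 2 empty → new chain.
Insert 366: h=2, bucket 2 nonempty → append to chain.
Insert 490: h=9, bucket 9 empty → new chain.
Insert 509: h=2, bucket 2 nonempty → append to chain.
Insert 119: h=2, bucket 2 nonempty → append to chain.
Final buckets:
0: —
1: —
2: 80 -> 366 -> 509 -> 119
3: —
4: —
5: —
6: —
7: —
8: —
9: 490
10: —
11: —
12: —

3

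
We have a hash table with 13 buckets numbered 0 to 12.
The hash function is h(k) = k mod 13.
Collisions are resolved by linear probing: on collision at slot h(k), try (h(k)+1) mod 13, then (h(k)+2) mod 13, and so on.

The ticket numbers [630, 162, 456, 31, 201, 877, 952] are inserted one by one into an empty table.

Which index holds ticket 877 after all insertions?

630 hashes to 6; slot 6 is free → place at 6.
162 hashes to 6; 6 taken → place at 7.
456 hashes to 1; slot 1 is free → place at 1.
31 hashes to 5; slot 5 is free → place at 5.
201 hashes to 6; 6,7 taken → place at 8.
877 hashes to 6; 6,7,8 taken → place at 9.
952 hashes to 3; slot 3 is free → place at 3.
Table: [—, 456, —, 952, —, 31, 630, 162, 201, 877, —, —, —]

9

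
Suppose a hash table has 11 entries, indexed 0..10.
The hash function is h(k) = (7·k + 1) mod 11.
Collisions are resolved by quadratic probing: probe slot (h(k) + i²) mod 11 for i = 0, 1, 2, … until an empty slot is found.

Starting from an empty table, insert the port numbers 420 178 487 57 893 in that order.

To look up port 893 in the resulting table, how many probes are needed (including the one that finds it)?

420 hashes to 4; slot 4 is free → place at 4.
178 hashes to 4; 4 taken → place at 5.
487 hashes to 0; slot 0 is free → place at 0.
57 hashes to 4; 4,5 taken → place at 8.
893 hashes to 4; 4,5,8 taken → place at 2.
Table: [487, ., 893, ., 420, 178, ., ., 57, ., .]
Lookup 893: h=4, probe 4,5,8,2 → found at 2.

4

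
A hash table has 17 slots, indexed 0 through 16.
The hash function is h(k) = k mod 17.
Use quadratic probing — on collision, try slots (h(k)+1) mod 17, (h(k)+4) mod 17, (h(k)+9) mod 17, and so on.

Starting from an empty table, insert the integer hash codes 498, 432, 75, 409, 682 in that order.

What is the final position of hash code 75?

8

498 hashes to 5; slot 5 is free => place at 5.
432 hashes to 7; slot 7 is free => place at 7.
75 hashes to 7; 7 taken => place at 8.
409 hashes to 1; slot 1 is free => place at 1.
682 hashes to 2; slot 2 is free => place at 2.
Table: [., 409, 682, ., ., 498, ., 432, 75, ., ., ., ., ., ., ., .]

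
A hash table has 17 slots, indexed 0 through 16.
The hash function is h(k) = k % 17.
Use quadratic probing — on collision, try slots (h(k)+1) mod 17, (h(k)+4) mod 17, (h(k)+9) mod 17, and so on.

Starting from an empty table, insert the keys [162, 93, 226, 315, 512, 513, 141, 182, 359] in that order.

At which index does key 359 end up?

Insert 162: h=9, slot 9 empty => index 9.
Insert 93: h=8, slot 8 empty => index 8.
Insert 226: h=5, slot 5 empty => index 5.
Insert 315: h=9, slot 9 occupied => index 10.
Insert 512: h=2, slot 2 empty => index 2.
Insert 513: h=3, slot 3 empty => index 3.
Insert 141: h=5, slot 5 occupied => index 6.
Insert 182: h=12, slot 12 empty => index 12.
Insert 359: h=2, slots 2,3,6 occupied => index 11.
Table: [—, —, 512, 513, —, 226, 141, —, 93, 162, 315, 359, 182, —, —, —, —]

11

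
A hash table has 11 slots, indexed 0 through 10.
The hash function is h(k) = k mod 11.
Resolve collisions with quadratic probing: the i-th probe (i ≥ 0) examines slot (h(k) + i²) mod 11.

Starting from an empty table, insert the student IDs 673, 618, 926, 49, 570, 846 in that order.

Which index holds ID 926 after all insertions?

6

673 hashes to 2; slot 2 is free -> place at 2.
618 hashes to 2; 2 taken -> place at 3.
926 hashes to 2; 2,3 taken -> place at 6.
49 hashes to 5; slot 5 is free -> place at 5.
570 hashes to 9; slot 9 is free -> place at 9.
846 hashes to 10; slot 10 is free -> place at 10.
Table: [∅, ∅, 673, 618, ∅, 49, 926, ∅, ∅, 570, 846]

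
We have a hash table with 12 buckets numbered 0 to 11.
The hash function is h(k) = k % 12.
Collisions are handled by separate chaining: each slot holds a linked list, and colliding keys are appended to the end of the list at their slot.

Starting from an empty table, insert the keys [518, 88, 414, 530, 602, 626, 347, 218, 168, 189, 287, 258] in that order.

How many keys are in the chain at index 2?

518 -> bucket 2
88 -> bucket 4
414 -> bucket 6
530 -> bucket 2 (collision)
602 -> bucket 2 (collision)
626 -> bucket 2 (collision)
347 -> bucket 11
218 -> bucket 2 (collision)
168 -> bucket 0
189 -> bucket 9
287 -> bucket 11 (collision)
258 -> bucket 6 (collision)
Final buckets:
0: 168
1: .
2: 518 -> 530 -> 602 -> 626 -> 218
3: .
4: 88
5: .
6: 414 -> 258
7: .
8: .
9: 189
10: .
11: 347 -> 287

5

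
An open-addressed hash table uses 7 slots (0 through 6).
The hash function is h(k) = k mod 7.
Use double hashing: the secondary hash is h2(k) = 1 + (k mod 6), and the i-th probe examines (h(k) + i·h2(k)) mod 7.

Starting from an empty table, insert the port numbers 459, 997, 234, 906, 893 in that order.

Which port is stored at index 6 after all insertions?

459 hashes to 4; slot 4 is free => place at 4.
997 hashes to 3; slot 3 is free => place at 3.
234 hashes to 3, h2=1; 3,4 taken => place at 5.
906 hashes to 3, h2=1; 3,4,5 taken => place at 6.
893 hashes to 4, h2=6; 4,3 taken => place at 2.
Table: [., ., 893, 997, 459, 234, 906]

906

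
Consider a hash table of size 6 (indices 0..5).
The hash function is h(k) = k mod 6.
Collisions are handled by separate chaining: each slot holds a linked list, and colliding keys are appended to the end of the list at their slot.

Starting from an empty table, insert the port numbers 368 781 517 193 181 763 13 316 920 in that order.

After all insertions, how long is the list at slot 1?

6

Insert 368: h=2, bucket 2 empty → new chain.
Insert 781: h=1, bucket 1 empty → new chain.
Insert 517: h=1, bucket 1 nonempty → append to chain.
Insert 193: h=1, bucket 1 nonempty → append to chain.
Insert 181: h=1, bucket 1 nonempty → append to chain.
Insert 763: h=1, bucket 1 nonempty → append to chain.
Insert 13: h=1, bucket 1 nonempty → append to chain.
Insert 316: h=4, bucket 4 empty → new chain.
Insert 920: h=2, bucket 2 nonempty → append to chain.
Final buckets:
0: _
1: 781 -> 517 -> 193 -> 181 -> 763 -> 13
2: 368 -> 920
3: _
4: 316
5: _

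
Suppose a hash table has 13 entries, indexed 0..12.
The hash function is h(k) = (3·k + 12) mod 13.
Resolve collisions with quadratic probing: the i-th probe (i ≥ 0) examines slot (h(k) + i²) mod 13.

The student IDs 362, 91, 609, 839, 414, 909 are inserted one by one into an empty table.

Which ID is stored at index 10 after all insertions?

414

Insert 362: h=6, slot 6 empty → index 6.
Insert 91: h=12, slot 12 empty → index 12.
Insert 609: h=6, slot 6 occupied → index 7.
Insert 839: h=7, slot 7 occupied → index 8.
Insert 414: h=6, slots 6,7 occupied → index 10.
Insert 909: h=9, slot 9 empty → index 9.
Table: [—, —, —, —, —, —, 362, 609, 839, 909, 414, —, 91]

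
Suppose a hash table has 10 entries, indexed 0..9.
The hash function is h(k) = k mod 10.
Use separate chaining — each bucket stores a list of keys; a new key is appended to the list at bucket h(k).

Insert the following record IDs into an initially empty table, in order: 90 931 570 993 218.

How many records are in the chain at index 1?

Insert 90: h=0, bucket 0 empty -> new chain.
Insert 931: h=1, bucket 1 empty -> new chain.
Insert 570: h=0, bucket 0 nonempty -> append to chain.
Insert 993: h=3, bucket 3 empty -> new chain.
Insert 218: h=8, bucket 8 empty -> new chain.
Final buckets:
0: 90 -> 570
1: 931
2: .
3: 993
4: .
5: .
6: .
7: .
8: 218
9: .

1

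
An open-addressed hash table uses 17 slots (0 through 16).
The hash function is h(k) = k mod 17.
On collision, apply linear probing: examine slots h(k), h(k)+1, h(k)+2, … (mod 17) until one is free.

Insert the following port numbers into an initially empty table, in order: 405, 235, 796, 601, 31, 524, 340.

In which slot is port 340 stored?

Insert 405: h=14, slot 14 empty -> index 14.
Insert 235: h=14, slot 14 occupied -> index 15.
Insert 796: h=14, slots 14,15 occupied -> index 16.
Insert 601: h=6, slot 6 empty -> index 6.
Insert 31: h=14, slots 14,15,16 occupied -> index 0.
Insert 524: h=14, slots 14,15,16,0 occupied -> index 1.
Insert 340: h=0, slots 0,1 occupied -> index 2.
Table: [31, 524, 340, -, -, -, 601, -, -, -, -, -, -, -, 405, 235, 796]

2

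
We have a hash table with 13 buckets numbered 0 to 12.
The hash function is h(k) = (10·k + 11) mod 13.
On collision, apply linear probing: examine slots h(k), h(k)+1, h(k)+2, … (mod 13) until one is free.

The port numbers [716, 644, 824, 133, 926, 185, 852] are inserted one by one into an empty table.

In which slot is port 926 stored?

4

716: h=8 → slot 8
644: h=3 → slot 3
824: h=9 → slot 9
133: h=2 → slot 2
926: h=2, probe 2,3,4 → slot 4
185: h=2, probe 2,3,4,5 → slot 5
852: h=3, probe 3,4,5,6 → slot 6
Table: [., ., 133, 644, 926, 185, 852, ., 716, 824, ., ., .]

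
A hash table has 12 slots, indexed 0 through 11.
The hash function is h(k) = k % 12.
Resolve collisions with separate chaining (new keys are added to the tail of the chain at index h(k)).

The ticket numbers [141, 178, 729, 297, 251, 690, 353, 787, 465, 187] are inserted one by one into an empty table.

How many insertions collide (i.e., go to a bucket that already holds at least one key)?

4

141 -> bucket 9
178 -> bucket 10
729 -> bucket 9 (collision)
297 -> bucket 9 (collision)
251 -> bucket 11
690 -> bucket 6
353 -> bucket 5
787 -> bucket 7
465 -> bucket 9 (collision)
187 -> bucket 7 (collision)
Final buckets:
0: ∅
1: ∅
2: ∅
3: ∅
4: ∅
5: 353
6: 690
7: 787 -> 187
8: ∅
9: 141 -> 729 -> 297 -> 465
10: 178
11: 251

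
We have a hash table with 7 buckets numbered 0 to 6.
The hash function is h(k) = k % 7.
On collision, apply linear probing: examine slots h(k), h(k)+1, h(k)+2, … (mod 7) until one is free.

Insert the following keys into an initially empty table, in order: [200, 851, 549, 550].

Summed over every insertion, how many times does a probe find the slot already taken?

200: h=4 → slot 4
851: h=4, probe 4,5 → slot 5
549: h=3 → slot 3
550: h=4, probe 4,5,6 → slot 6
Table: [_, _, _, 549, 200, 851, 550]

3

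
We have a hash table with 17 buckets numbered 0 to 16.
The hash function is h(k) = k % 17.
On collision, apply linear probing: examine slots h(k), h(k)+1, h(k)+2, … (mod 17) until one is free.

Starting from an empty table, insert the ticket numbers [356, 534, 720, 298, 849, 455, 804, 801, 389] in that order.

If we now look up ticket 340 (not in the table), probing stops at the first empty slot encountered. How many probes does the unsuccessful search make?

2

356 hashes to 16; slot 16 is free => place at 16.
534 hashes to 7; slot 7 is free => place at 7.
720 hashes to 6; slot 6 is free => place at 6.
298 hashes to 9; slot 9 is free => place at 9.
849 hashes to 16; 16 taken => place at 0.
455 hashes to 13; slot 13 is free => place at 13.
804 hashes to 5; slot 5 is free => place at 5.
801 hashes to 2; slot 2 is free => place at 2.
389 hashes to 15; slot 15 is free => place at 15.
Table: [849, ., 801, ., ., 804, 720, 534, ., 298, ., ., ., 455, ., 389, 356]
Lookup 340: h=0, probe 0,1 → slot 1 empty, not found.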